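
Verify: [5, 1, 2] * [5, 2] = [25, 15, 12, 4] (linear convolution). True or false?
Recompute linear convolution of [5, 1, 2] and [5, 2]: y[0] = 5×5 = 25; y[1] = 5×2 + 1×5 = 15; y[2] = 1×2 + 2×5 = 12; y[3] = 2×2 = 4 → [25, 15, 12, 4]. Given [25, 15, 12, 4] matches, so answer: Yes

Yes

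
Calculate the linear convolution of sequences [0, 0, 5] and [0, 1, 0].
y[0] = 0×0 = 0; y[1] = 0×1 + 0×0 = 0; y[2] = 0×0 + 0×1 + 5×0 = 0; y[3] = 0×0 + 5×1 = 5; y[4] = 5×0 = 0

[0, 0, 0, 5, 0]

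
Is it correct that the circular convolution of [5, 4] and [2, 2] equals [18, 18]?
Recompute circular convolution of [5, 4] and [2, 2]: y[0] = 5×2 + 4×2 = 18; y[1] = 5×2 + 4×2 = 18 → [18, 18]. Given [18, 18] matches, so answer: Yes

Yes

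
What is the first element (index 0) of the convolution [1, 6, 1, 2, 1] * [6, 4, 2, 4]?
Use y[k] = Σ_i a[i]·b[k-i] at k=0. y[0] = 1×6 = 6

6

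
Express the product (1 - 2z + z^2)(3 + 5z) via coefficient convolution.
Ascending coefficients: a = [1, -2, 1], b = [3, 5]. c[0] = 1×3 = 3; c[1] = 1×5 + -2×3 = -1; c[2] = -2×5 + 1×3 = -7; c[3] = 1×5 = 5. Result coefficients: [3, -1, -7, 5] → 3 - z - 7z^2 + 5z^3

3 - z - 7z^2 + 5z^3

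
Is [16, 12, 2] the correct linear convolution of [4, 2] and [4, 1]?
Recompute linear convolution of [4, 2] and [4, 1]: y[0] = 4×4 = 16; y[1] = 4×1 + 2×4 = 12; y[2] = 2×1 = 2 → [16, 12, 2]. Given [16, 12, 2] matches, so answer: Yes

Yes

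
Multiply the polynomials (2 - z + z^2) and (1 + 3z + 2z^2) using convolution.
Ascending coefficients: a = [2, -1, 1], b = [1, 3, 2]. c[0] = 2×1 = 2; c[1] = 2×3 + -1×1 = 5; c[2] = 2×2 + -1×3 + 1×1 = 2; c[3] = -1×2 + 1×3 = 1; c[4] = 1×2 = 2. Result coefficients: [2, 5, 2, 1, 2] → 2 + 5z + 2z^2 + z^3 + 2z^4

2 + 5z + 2z^2 + z^3 + 2z^4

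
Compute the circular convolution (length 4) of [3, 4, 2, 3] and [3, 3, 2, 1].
Use y[k] = Σ_j x[j]·h[(k-j) mod 4]. y[0] = 3×3 + 4×1 + 2×2 + 3×3 = 26; y[1] = 3×3 + 4×3 + 2×1 + 3×2 = 29; y[2] = 3×2 + 4×3 + 2×3 + 3×1 = 27; y[3] = 3×1 + 4×2 + 2×3 + 3×3 = 26. Result: [26, 29, 27, 26]

[26, 29, 27, 26]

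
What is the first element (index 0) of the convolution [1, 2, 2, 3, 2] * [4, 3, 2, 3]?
Use y[k] = Σ_i a[i]·b[k-i] at k=0. y[0] = 1×4 = 4

4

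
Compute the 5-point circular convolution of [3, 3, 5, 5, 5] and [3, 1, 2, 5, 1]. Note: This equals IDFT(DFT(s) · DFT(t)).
Either evaluate y[k] = Σ_j s[j]·t[(k-j) mod 5] directly, or use IDFT(DFT(s) · DFT(t)). y[0] = 3×3 + 3×1 + 5×5 + 5×2 + 5×1 = 52; y[1] = 3×1 + 3×3 + 5×1 + 5×5 + 5×2 = 52; y[2] = 3×2 + 3×1 + 5×3 + 5×1 + 5×5 = 54; y[3] = 3×5 + 3×2 + 5×1 + 5×3 + 5×1 = 46; y[4] = 3×1 + 3×5 + 5×2 + 5×1 + 5×3 = 48. Result: [52, 52, 54, 46, 48]

[52, 52, 54, 46, 48]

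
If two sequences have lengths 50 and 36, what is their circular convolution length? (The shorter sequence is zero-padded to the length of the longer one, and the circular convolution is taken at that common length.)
Circular convolution (zero-padding the shorter input) has length max(m, n) = max(50, 36) = 50

50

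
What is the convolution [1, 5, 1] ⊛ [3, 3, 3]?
y[0] = 1×3 = 3; y[1] = 1×3 + 5×3 = 18; y[2] = 1×3 + 5×3 + 1×3 = 21; y[3] = 5×3 + 1×3 = 18; y[4] = 1×3 = 3

[3, 18, 21, 18, 3]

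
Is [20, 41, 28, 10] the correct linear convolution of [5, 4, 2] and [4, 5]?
Recompute linear convolution of [5, 4, 2] and [4, 5]: y[0] = 5×4 = 20; y[1] = 5×5 + 4×4 = 41; y[2] = 4×5 + 2×4 = 28; y[3] = 2×5 = 10 → [20, 41, 28, 10]. Given [20, 41, 28, 10] matches, so answer: Yes

Yes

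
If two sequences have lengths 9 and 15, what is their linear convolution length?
Linear/full convolution length: m + n - 1 = 9 + 15 - 1 = 23

23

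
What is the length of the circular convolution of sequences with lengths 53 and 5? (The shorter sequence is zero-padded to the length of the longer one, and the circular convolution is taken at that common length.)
Circular convolution (zero-padding the shorter input) has length max(m, n) = max(53, 5) = 53

53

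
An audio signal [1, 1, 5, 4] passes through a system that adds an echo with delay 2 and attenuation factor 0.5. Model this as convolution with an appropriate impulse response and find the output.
Direct-path + delayed-attenuated-path model → impulse response h = [1, 0, 0.5] (1 at lag 0, 0.5 at lag 2). Output y[n] = x[n] + 0.5·x[n - 2] (with x[n] = 0 outside 0..3): y[0] = 1 + 0.5×0 = 1; y[1] = 1 + 0.5×0 = 1; y[2] = 5 + 0.5×1 = 5.5; y[3] = 4 + 0.5×1 = 4.5; y[4] = 0 + 0.5×5 = 2.5; y[5] = 0 + 0.5×4 = 2.0. So y = [1, 1, 5.5, 4.5, 2.5, 2.0]

[1, 1, 5.5, 4.5, 2.5, 2.0]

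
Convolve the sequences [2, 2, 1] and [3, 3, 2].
y[0] = 2×3 = 6; y[1] = 2×3 + 2×3 = 12; y[2] = 2×2 + 2×3 + 1×3 = 13; y[3] = 2×2 + 1×3 = 7; y[4] = 1×2 = 2

[6, 12, 13, 7, 2]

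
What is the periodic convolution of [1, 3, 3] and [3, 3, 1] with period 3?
Use y[k] = Σ_j s[j]·t[(k-j) mod 3]. y[0] = 1×3 + 3×1 + 3×3 = 15; y[1] = 1×3 + 3×3 + 3×1 = 15; y[2] = 1×1 + 3×3 + 3×3 = 19. Result: [15, 15, 19]

[15, 15, 19]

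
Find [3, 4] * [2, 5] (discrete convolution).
y[0] = 3×2 = 6; y[1] = 3×5 + 4×2 = 23; y[2] = 4×5 = 20

[6, 23, 20]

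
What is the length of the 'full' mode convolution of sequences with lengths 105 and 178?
Linear/full convolution length: m + n - 1 = 105 + 178 - 1 = 282

282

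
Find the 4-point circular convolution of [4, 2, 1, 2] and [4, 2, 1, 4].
Use y[k] = Σ_j u[j]·v[(k-j) mod 4]. y[0] = 4×4 + 2×4 + 1×1 + 2×2 = 29; y[1] = 4×2 + 2×4 + 1×4 + 2×1 = 22; y[2] = 4×1 + 2×2 + 1×4 + 2×4 = 20; y[3] = 4×4 + 2×1 + 1×2 + 2×4 = 28. Result: [29, 22, 20, 28]

[29, 22, 20, 28]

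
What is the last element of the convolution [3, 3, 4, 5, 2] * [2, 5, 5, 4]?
Use y[k] = Σ_i a[i]·b[k-i] at k=7. y[7] = 2×4 = 8

8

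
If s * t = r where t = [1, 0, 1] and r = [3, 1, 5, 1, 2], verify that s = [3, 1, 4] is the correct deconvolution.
Forward-compute [3, 1, 4] * [1, 0, 1]: r[0] = 3×1 = 3; r[1] = 3×0 + 1×1 = 1; r[2] = 3×1 + 1×0 + 4×1 = 7; r[3] = 1×1 + 4×0 = 1; r[4] = 4×1 = 4 → [3, 1, 7, 1, 4]. Does not match given r = [3, 1, 5, 1, 2].

Not verified. [3, 1, 4] * [1, 0, 1] = [3, 1, 7, 1, 4], which differs from [3, 1, 5, 1, 2] at index 2.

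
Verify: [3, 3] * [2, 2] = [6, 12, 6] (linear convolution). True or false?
Recompute linear convolution of [3, 3] and [2, 2]: y[0] = 3×2 = 6; y[1] = 3×2 + 3×2 = 12; y[2] = 3×2 = 6 → [6, 12, 6]. Given [6, 12, 6] matches, so answer: Yes

Yes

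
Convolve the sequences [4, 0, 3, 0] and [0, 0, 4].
y[0] = 4×0 = 0; y[1] = 4×0 + 0×0 = 0; y[2] = 4×4 + 0×0 + 3×0 = 16; y[3] = 0×4 + 3×0 + 0×0 = 0; y[4] = 3×4 + 0×0 = 12; y[5] = 0×4 = 0

[0, 0, 16, 0, 12, 0]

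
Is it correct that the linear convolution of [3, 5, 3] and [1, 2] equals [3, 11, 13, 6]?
Recompute linear convolution of [3, 5, 3] and [1, 2]: y[0] = 3×1 = 3; y[1] = 3×2 + 5×1 = 11; y[2] = 5×2 + 3×1 = 13; y[3] = 3×2 = 6 → [3, 11, 13, 6]. Given [3, 11, 13, 6] matches, so answer: Yes

Yes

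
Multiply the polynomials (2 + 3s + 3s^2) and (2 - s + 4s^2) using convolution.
Ascending coefficients: a = [2, 3, 3], b = [2, -1, 4]. c[0] = 2×2 = 4; c[1] = 2×-1 + 3×2 = 4; c[2] = 2×4 + 3×-1 + 3×2 = 11; c[3] = 3×4 + 3×-1 = 9; c[4] = 3×4 = 12. Result coefficients: [4, 4, 11, 9, 12] → 4 + 4s + 11s^2 + 9s^3 + 12s^4

4 + 4s + 11s^2 + 9s^3 + 12s^4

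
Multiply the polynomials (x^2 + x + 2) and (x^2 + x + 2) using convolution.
Ascending coefficients: a = [2, 1, 1], b = [2, 1, 1]. c[0] = 2×2 = 4; c[1] = 2×1 + 1×2 = 4; c[2] = 2×1 + 1×1 + 1×2 = 5; c[3] = 1×1 + 1×1 = 2; c[4] = 1×1 = 1. Result coefficients: [4, 4, 5, 2, 1] → x^4 + 2x^3 + 5x^2 + 4x + 4

x^4 + 2x^3 + 5x^2 + 4x + 4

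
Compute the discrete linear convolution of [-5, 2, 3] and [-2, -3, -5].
y[0] = -5×-2 = 10; y[1] = -5×-3 + 2×-2 = 11; y[2] = -5×-5 + 2×-3 + 3×-2 = 13; y[3] = 2×-5 + 3×-3 = -19; y[4] = 3×-5 = -15

[10, 11, 13, -19, -15]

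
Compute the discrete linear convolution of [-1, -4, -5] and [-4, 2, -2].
y[0] = -1×-4 = 4; y[1] = -1×2 + -4×-4 = 14; y[2] = -1×-2 + -4×2 + -5×-4 = 14; y[3] = -4×-2 + -5×2 = -2; y[4] = -5×-2 = 10

[4, 14, 14, -2, 10]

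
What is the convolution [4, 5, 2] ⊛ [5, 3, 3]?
y[0] = 4×5 = 20; y[1] = 4×3 + 5×5 = 37; y[2] = 4×3 + 5×3 + 2×5 = 37; y[3] = 5×3 + 2×3 = 21; y[4] = 2×3 = 6

[20, 37, 37, 21, 6]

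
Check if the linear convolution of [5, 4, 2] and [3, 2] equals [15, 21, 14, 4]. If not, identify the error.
Recompute linear convolution of [5, 4, 2] and [3, 2]: y[0] = 5×3 = 15; y[1] = 5×2 + 4×3 = 22; y[2] = 4×2 + 2×3 = 14; y[3] = 2×2 = 4 → [15, 22, 14, 4]. Compare to given [15, 21, 14, 4]: they differ at index 1: given 21, correct 22, so answer: No

No. Error at index 1: given 21, correct 22.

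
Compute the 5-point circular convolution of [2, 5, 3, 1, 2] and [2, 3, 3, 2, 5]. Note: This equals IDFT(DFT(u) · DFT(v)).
Either evaluate y[k] = Σ_j u[j]·v[(k-j) mod 5] directly, or use IDFT(DFT(u) · DFT(v)). y[0] = 2×2 + 5×5 + 3×2 + 1×3 + 2×3 = 44; y[1] = 2×3 + 5×2 + 3×5 + 1×2 + 2×3 = 39; y[2] = 2×3 + 5×3 + 3×2 + 1×5 + 2×2 = 36; y[3] = 2×2 + 5×3 + 3×3 + 1×2 + 2×5 = 40; y[4] = 2×5 + 5×2 + 3×3 + 1×3 + 2×2 = 36. Result: [44, 39, 36, 40, 36]

[44, 39, 36, 40, 36]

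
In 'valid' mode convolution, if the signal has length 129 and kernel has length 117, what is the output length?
'Valid' mode counts only positions where the kernel fully overlaps the signal: m - n + 1 = 129 - 117 + 1 = 13

13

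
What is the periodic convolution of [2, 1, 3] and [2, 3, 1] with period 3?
Use y[k] = Σ_j a[j]·b[(k-j) mod 3]. y[0] = 2×2 + 1×1 + 3×3 = 14; y[1] = 2×3 + 1×2 + 3×1 = 11; y[2] = 2×1 + 1×3 + 3×2 = 11. Result: [14, 11, 11]

[14, 11, 11]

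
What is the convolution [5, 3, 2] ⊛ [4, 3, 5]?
y[0] = 5×4 = 20; y[1] = 5×3 + 3×4 = 27; y[2] = 5×5 + 3×3 + 2×4 = 42; y[3] = 3×5 + 2×3 = 21; y[4] = 2×5 = 10

[20, 27, 42, 21, 10]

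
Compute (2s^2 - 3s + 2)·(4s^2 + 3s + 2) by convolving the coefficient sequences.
Ascending coefficients: a = [2, -3, 2], b = [2, 3, 4]. c[0] = 2×2 = 4; c[1] = 2×3 + -3×2 = 0; c[2] = 2×4 + -3×3 + 2×2 = 3; c[3] = -3×4 + 2×3 = -6; c[4] = 2×4 = 8. Result coefficients: [4, 0, 3, -6, 8] → 8s^4 - 6s^3 + 3s^2 + 4

8s^4 - 6s^3 + 3s^2 + 4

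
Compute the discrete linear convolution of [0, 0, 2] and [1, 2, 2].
y[0] = 0×1 = 0; y[1] = 0×2 + 0×1 = 0; y[2] = 0×2 + 0×2 + 2×1 = 2; y[3] = 0×2 + 2×2 = 4; y[4] = 2×2 = 4

[0, 0, 2, 4, 4]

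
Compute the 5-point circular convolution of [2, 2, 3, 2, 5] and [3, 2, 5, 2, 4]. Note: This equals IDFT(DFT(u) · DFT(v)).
Either evaluate y[k] = Σ_j u[j]·v[(k-j) mod 5] directly, or use IDFT(DFT(u) · DFT(v)). y[0] = 2×3 + 2×4 + 3×2 + 2×5 + 5×2 = 40; y[1] = 2×2 + 2×3 + 3×4 + 2×2 + 5×5 = 51; y[2] = 2×5 + 2×2 + 3×3 + 2×4 + 5×2 = 41; y[3] = 2×2 + 2×5 + 3×2 + 2×3 + 5×4 = 46; y[4] = 2×4 + 2×2 + 3×5 + 2×2 + 5×3 = 46. Result: [40, 51, 41, 46, 46]

[40, 51, 41, 46, 46]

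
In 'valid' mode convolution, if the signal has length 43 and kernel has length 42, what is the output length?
'Valid' mode counts only positions where the kernel fully overlaps the signal: m - n + 1 = 43 - 42 + 1 = 2

2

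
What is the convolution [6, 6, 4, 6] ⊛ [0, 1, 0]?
y[0] = 6×0 = 0; y[1] = 6×1 + 6×0 = 6; y[2] = 6×0 + 6×1 + 4×0 = 6; y[3] = 6×0 + 4×1 + 6×0 = 4; y[4] = 4×0 + 6×1 = 6; y[5] = 6×0 = 0

[0, 6, 6, 4, 6, 0]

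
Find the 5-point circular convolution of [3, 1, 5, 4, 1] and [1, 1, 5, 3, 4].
Use y[k] = Σ_j u[j]·v[(k-j) mod 5]. y[0] = 3×1 + 1×4 + 5×3 + 4×5 + 1×1 = 43; y[1] = 3×1 + 1×1 + 5×4 + 4×3 + 1×5 = 41; y[2] = 3×5 + 1×1 + 5×1 + 4×4 + 1×3 = 40; y[3] = 3×3 + 1×5 + 5×1 + 4×1 + 1×4 = 27; y[4] = 3×4 + 1×3 + 5×5 + 4×1 + 1×1 = 45. Result: [43, 41, 40, 27, 45]

[43, 41, 40, 27, 45]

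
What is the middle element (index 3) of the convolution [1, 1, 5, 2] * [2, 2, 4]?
Use y[k] = Σ_i a[i]·b[k-i] at k=3. y[3] = 1×4 + 5×2 + 2×2 = 18

18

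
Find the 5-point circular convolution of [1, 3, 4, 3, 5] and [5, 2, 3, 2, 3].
Use y[k] = Σ_j s[j]·t[(k-j) mod 5]. y[0] = 1×5 + 3×3 + 4×2 + 3×3 + 5×2 = 41; y[1] = 1×2 + 3×5 + 4×3 + 3×2 + 5×3 = 50; y[2] = 1×3 + 3×2 + 4×5 + 3×3 + 5×2 = 48; y[3] = 1×2 + 3×3 + 4×2 + 3×5 + 5×3 = 49; y[4] = 1×3 + 3×2 + 4×3 + 3×2 + 5×5 = 52. Result: [41, 50, 48, 49, 52]

[41, 50, 48, 49, 52]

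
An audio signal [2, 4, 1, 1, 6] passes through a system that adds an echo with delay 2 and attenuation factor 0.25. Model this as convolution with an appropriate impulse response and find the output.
Direct-path + delayed-attenuated-path model → impulse response h = [1, 0, 0.25] (1 at lag 0, 0.25 at lag 2). Output y[n] = x[n] + 0.25·x[n - 2] (with x[n] = 0 outside 0..4): y[0] = 2 + 0.25×0 = 2; y[1] = 4 + 0.25×0 = 4; y[2] = 1 + 0.25×2 = 1.5; y[3] = 1 + 0.25×4 = 2.0; y[4] = 6 + 0.25×1 = 6.25; y[5] = 0 + 0.25×1 = 0.25; y[6] = 0 + 0.25×6 = 1.5. So y = [2, 4, 1.5, 2.0, 6.25, 0.25, 1.5]

[2, 4, 1.5, 2.0, 6.25, 0.25, 1.5]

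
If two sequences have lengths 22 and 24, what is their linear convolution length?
Linear/full convolution length: m + n - 1 = 22 + 24 - 1 = 45

45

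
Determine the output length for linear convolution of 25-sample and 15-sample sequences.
Linear/full convolution length: m + n - 1 = 25 + 15 - 1 = 39

39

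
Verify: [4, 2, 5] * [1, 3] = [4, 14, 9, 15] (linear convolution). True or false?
Recompute linear convolution of [4, 2, 5] and [1, 3]: y[0] = 4×1 = 4; y[1] = 4×3 + 2×1 = 14; y[2] = 2×3 + 5×1 = 11; y[3] = 5×3 = 15 → [4, 14, 11, 15]. Compare to given [4, 14, 9, 15]: they differ at index 2: given 9, correct 11, so answer: No

No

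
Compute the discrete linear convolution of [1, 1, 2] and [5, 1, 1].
y[0] = 1×5 = 5; y[1] = 1×1 + 1×5 = 6; y[2] = 1×1 + 1×1 + 2×5 = 12; y[3] = 1×1 + 2×1 = 3; y[4] = 2×1 = 2

[5, 6, 12, 3, 2]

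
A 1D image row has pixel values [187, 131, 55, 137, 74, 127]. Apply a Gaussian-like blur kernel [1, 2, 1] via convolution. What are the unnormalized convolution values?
Convolve image row [187, 131, 55, 137, 74, 127] with kernel [1, 2, 1]: y[0] = 187×1 = 187; y[1] = 187×2 + 131×1 = 505; y[2] = 187×1 + 131×2 + 55×1 = 504; y[3] = 131×1 + 55×2 + 137×1 = 378; y[4] = 55×1 + 137×2 + 74×1 = 403; y[5] = 137×1 + 74×2 + 127×1 = 412; y[6] = 74×1 + 127×2 = 328; y[7] = 127×1 = 127 → [187, 505, 504, 378, 403, 412, 328, 127]. Normalization factor = sum(kernel) = 4.

[187, 505, 504, 378, 403, 412, 328, 127]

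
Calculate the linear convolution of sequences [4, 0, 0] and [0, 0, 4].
y[0] = 4×0 = 0; y[1] = 4×0 + 0×0 = 0; y[2] = 4×4 + 0×0 + 0×0 = 16; y[3] = 0×4 + 0×0 = 0; y[4] = 0×4 = 0

[0, 0, 16, 0, 0]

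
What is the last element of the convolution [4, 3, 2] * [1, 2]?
Use y[k] = Σ_i a[i]·b[k-i] at k=3. y[3] = 2×2 = 4

4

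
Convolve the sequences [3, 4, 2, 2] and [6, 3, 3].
y[0] = 3×6 = 18; y[1] = 3×3 + 4×6 = 33; y[2] = 3×3 + 4×3 + 2×6 = 33; y[3] = 4×3 + 2×3 + 2×6 = 30; y[4] = 2×3 + 2×3 = 12; y[5] = 2×3 = 6

[18, 33, 33, 30, 12, 6]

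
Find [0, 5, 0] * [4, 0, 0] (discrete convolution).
y[0] = 0×4 = 0; y[1] = 0×0 + 5×4 = 20; y[2] = 0×0 + 5×0 + 0×4 = 0; y[3] = 5×0 + 0×0 = 0; y[4] = 0×0 = 0

[0, 20, 0, 0, 0]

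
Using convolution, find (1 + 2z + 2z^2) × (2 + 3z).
Ascending coefficients: a = [1, 2, 2], b = [2, 3]. c[0] = 1×2 = 2; c[1] = 1×3 + 2×2 = 7; c[2] = 2×3 + 2×2 = 10; c[3] = 2×3 = 6. Result coefficients: [2, 7, 10, 6] → 2 + 7z + 10z^2 + 6z^3

2 + 7z + 10z^2 + 6z^3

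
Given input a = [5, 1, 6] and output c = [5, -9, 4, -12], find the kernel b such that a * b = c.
Output length 4 = len(a) + len(b) - 1 ⇒ len(b) = 2. Solve b forward using b[k] = (c[k] - Σ_{i≥1} a[i]·b[k-i]) / a[0]: b[0] = c[0] / a[0] = 5 / 5 = 1; b[1] = (c[1] - 1×1) / a[0] = (-9 - 1×1) / 5 = -2. So b = [1, -2]. Forward-check [5, 1, 6] * [1, -2]: c[0] = 5×1 = 5; c[1] = 5×-2 + 1×1 = -9; c[2] = 1×-2 + 6×1 = 4; c[3] = 6×-2 = -12 → [5, -9, 4, -12] ✓

[1, -2]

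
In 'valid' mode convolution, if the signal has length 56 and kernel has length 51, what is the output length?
'Valid' mode counts only positions where the kernel fully overlaps the signal: m - n + 1 = 56 - 51 + 1 = 6

6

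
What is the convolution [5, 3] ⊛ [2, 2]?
y[0] = 5×2 = 10; y[1] = 5×2 + 3×2 = 16; y[2] = 3×2 = 6

[10, 16, 6]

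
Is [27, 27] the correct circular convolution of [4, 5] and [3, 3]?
Recompute circular convolution of [4, 5] and [3, 3]: y[0] = 4×3 + 5×3 = 27; y[1] = 4×3 + 5×3 = 27 → [27, 27]. Given [27, 27] matches, so answer: Yes

Yes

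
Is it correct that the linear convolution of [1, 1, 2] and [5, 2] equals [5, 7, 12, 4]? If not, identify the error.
Recompute linear convolution of [1, 1, 2] and [5, 2]: y[0] = 1×5 = 5; y[1] = 1×2 + 1×5 = 7; y[2] = 1×2 + 2×5 = 12; y[3] = 2×2 = 4 → [5, 7, 12, 4]. Given [5, 7, 12, 4] matches, so answer: Yes

Yes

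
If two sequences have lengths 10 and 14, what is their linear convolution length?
Linear/full convolution length: m + n - 1 = 10 + 14 - 1 = 23

23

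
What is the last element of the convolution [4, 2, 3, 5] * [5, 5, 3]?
Use y[k] = Σ_i a[i]·b[k-i] at k=5. y[5] = 5×3 = 15

15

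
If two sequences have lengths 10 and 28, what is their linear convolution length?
Linear/full convolution length: m + n - 1 = 10 + 28 - 1 = 37

37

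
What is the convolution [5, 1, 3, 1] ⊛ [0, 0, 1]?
y[0] = 5×0 = 0; y[1] = 5×0 + 1×0 = 0; y[2] = 5×1 + 1×0 + 3×0 = 5; y[3] = 1×1 + 3×0 + 1×0 = 1; y[4] = 3×1 + 1×0 = 3; y[5] = 1×1 = 1

[0, 0, 5, 1, 3, 1]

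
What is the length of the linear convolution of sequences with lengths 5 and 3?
Linear/full convolution length: m + n - 1 = 5 + 3 - 1 = 7

7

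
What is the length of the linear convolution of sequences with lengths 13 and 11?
Linear/full convolution length: m + n - 1 = 13 + 11 - 1 = 23

23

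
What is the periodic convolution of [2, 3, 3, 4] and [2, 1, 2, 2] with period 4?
Use y[k] = Σ_j f[j]·g[(k-j) mod 4]. y[0] = 2×2 + 3×2 + 3×2 + 4×1 = 20; y[1] = 2×1 + 3×2 + 3×2 + 4×2 = 22; y[2] = 2×2 + 3×1 + 3×2 + 4×2 = 21; y[3] = 2×2 + 3×2 + 3×1 + 4×2 = 21. Result: [20, 22, 21, 21]

[20, 22, 21, 21]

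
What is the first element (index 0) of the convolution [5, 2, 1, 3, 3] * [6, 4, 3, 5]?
Use y[k] = Σ_i a[i]·b[k-i] at k=0. y[0] = 5×6 = 30

30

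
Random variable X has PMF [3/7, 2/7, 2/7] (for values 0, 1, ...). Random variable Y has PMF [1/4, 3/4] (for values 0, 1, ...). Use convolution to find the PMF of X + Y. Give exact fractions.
P(X+Y=k) = Σ_i P(X=i)·P(Y=k-i) — a convolution of [3/7, 2/7, 2/7] and [1/4, 3/4]. P(X+Y=0) = (3/7)×(1/4) = 3/28; P(X+Y=1) = (3/7)×(3/4) + (2/7)×(1/4) = 9/28 + 1/14 = 11/28; P(X+Y=2) = (2/7)×(3/4) + (2/7)×(1/4) = 3/14 + 1/14 = 2/7; P(X+Y=3) = (2/7)×(3/4) = 3/14. PMF: [3/28, 11/28, 2/7, 3/14] (sums to 1 ✓)

[3/28, 11/28, 2/7, 3/14]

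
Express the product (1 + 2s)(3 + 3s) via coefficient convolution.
Ascending coefficients: a = [1, 2], b = [3, 3]. c[0] = 1×3 = 3; c[1] = 1×3 + 2×3 = 9; c[2] = 2×3 = 6. Result coefficients: [3, 9, 6] → 3 + 9s + 6s^2

3 + 9s + 6s^2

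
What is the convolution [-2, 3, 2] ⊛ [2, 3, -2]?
y[0] = -2×2 = -4; y[1] = -2×3 + 3×2 = 0; y[2] = -2×-2 + 3×3 + 2×2 = 17; y[3] = 3×-2 + 2×3 = 0; y[4] = 2×-2 = -4

[-4, 0, 17, 0, -4]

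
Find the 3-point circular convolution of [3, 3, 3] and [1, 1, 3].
Use y[k] = Σ_j f[j]·g[(k-j) mod 3]. y[0] = 3×1 + 3×3 + 3×1 = 15; y[1] = 3×1 + 3×1 + 3×3 = 15; y[2] = 3×3 + 3×1 + 3×1 = 15. Result: [15, 15, 15]

[15, 15, 15]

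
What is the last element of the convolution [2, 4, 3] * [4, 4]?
Use y[k] = Σ_i a[i]·b[k-i] at k=3. y[3] = 3×4 = 12

12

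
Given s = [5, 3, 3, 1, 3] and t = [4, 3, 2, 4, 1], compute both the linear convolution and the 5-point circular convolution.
Linear: y_lin[0] = 5×4 = 20; y_lin[1] = 5×3 + 3×4 = 27; y_lin[2] = 5×2 + 3×3 + 3×4 = 31; y_lin[3] = 5×4 + 3×2 + 3×3 + 1×4 = 39; y_lin[4] = 5×1 + 3×4 + 3×2 + 1×3 + 3×4 = 38; y_lin[5] = 3×1 + 3×4 + 1×2 + 3×3 = 26; y_lin[6] = 3×1 + 1×4 + 3×2 = 13; y_lin[7] = 1×1 + 3×4 = 13; y_lin[8] = 3×1 = 3 → [20, 27, 31, 39, 38, 26, 13, 13, 3]. Circular (length 5): y[0] = 5×4 + 3×1 + 3×4 + 1×2 + 3×3 = 46; y[1] = 5×3 + 3×4 + 3×1 + 1×4 + 3×2 = 40; y[2] = 5×2 + 3×3 + 3×4 + 1×1 + 3×4 = 44; y[3] = 5×4 + 3×2 + 3×3 + 1×4 + 3×1 = 42; y[4] = 5×1 + 3×4 + 3×2 + 1×3 + 3×4 = 38 → [46, 40, 44, 42, 38]

Linear: [20, 27, 31, 39, 38, 26, 13, 13, 3], Circular: [46, 40, 44, 42, 38]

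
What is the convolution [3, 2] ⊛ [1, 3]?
y[0] = 3×1 = 3; y[1] = 3×3 + 2×1 = 11; y[2] = 2×3 = 6

[3, 11, 6]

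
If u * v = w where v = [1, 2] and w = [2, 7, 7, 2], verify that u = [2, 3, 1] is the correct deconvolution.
Forward-compute [2, 3, 1] * [1, 2]: w[0] = 2×1 = 2; w[1] = 2×2 + 3×1 = 7; w[2] = 3×2 + 1×1 = 7; w[3] = 1×2 = 2 → [2, 7, 7, 2]. Matches given w = [2, 7, 7, 2], so verified.

Verified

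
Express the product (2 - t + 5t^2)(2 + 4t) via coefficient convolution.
Ascending coefficients: a = [2, -1, 5], b = [2, 4]. c[0] = 2×2 = 4; c[1] = 2×4 + -1×2 = 6; c[2] = -1×4 + 5×2 = 6; c[3] = 5×4 = 20. Result coefficients: [4, 6, 6, 20] → 4 + 6t + 6t^2 + 20t^3

4 + 6t + 6t^2 + 20t^3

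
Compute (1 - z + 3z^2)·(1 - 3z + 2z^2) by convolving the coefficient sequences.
Ascending coefficients: a = [1, -1, 3], b = [1, -3, 2]. c[0] = 1×1 = 1; c[1] = 1×-3 + -1×1 = -4; c[2] = 1×2 + -1×-3 + 3×1 = 8; c[3] = -1×2 + 3×-3 = -11; c[4] = 3×2 = 6. Result coefficients: [1, -4, 8, -11, 6] → 1 - 4z + 8z^2 - 11z^3 + 6z^4

1 - 4z + 8z^2 - 11z^3 + 6z^4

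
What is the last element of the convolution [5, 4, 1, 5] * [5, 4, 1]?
Use y[k] = Σ_i a[i]·b[k-i] at k=5. y[5] = 5×1 = 5

5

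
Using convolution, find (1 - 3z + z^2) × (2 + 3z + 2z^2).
Ascending coefficients: a = [1, -3, 1], b = [2, 3, 2]. c[0] = 1×2 = 2; c[1] = 1×3 + -3×2 = -3; c[2] = 1×2 + -3×3 + 1×2 = -5; c[3] = -3×2 + 1×3 = -3; c[4] = 1×2 = 2. Result coefficients: [2, -3, -5, -3, 2] → 2 - 3z - 5z^2 - 3z^3 + 2z^4

2 - 3z - 5z^2 - 3z^3 + 2z^4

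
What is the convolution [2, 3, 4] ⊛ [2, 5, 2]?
y[0] = 2×2 = 4; y[1] = 2×5 + 3×2 = 16; y[2] = 2×2 + 3×5 + 4×2 = 27; y[3] = 3×2 + 4×5 = 26; y[4] = 4×2 = 8

[4, 16, 27, 26, 8]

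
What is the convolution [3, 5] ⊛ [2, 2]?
y[0] = 3×2 = 6; y[1] = 3×2 + 5×2 = 16; y[2] = 5×2 = 10

[6, 16, 10]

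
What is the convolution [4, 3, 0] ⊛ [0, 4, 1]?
y[0] = 4×0 = 0; y[1] = 4×4 + 3×0 = 16; y[2] = 4×1 + 3×4 + 0×0 = 16; y[3] = 3×1 + 0×4 = 3; y[4] = 0×1 = 0

[0, 16, 16, 3, 0]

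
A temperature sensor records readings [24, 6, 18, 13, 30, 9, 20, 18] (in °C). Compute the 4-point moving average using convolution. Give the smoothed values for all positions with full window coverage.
4-point moving average kernel = [1, 1, 1, 1]. Apply in 'valid' mode (full window coverage): avg[0] = (24 + 6 + 18 + 13) / 4 = 15.25; avg[1] = (6 + 18 + 13 + 30) / 4 = 16.75; avg[2] = (18 + 13 + 30 + 9) / 4 = 17.5; avg[3] = (13 + 30 + 9 + 20) / 4 = 18.0; avg[4] = (30 + 9 + 20 + 18) / 4 = 19.25. Smoothed values: [15.25, 16.75, 17.5, 18.0, 19.25]

[15.25, 16.75, 17.5, 18.0, 19.25]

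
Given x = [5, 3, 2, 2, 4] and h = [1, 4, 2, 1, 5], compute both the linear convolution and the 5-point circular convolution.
Linear: y_lin[0] = 5×1 = 5; y_lin[1] = 5×4 + 3×1 = 23; y_lin[2] = 5×2 + 3×4 + 2×1 = 24; y_lin[3] = 5×1 + 3×2 + 2×4 + 2×1 = 21; y_lin[4] = 5×5 + 3×1 + 2×2 + 2×4 + 4×1 = 44; y_lin[5] = 3×5 + 2×1 + 2×2 + 4×4 = 37; y_lin[6] = 2×5 + 2×1 + 4×2 = 20; y_lin[7] = 2×5 + 4×1 = 14; y_lin[8] = 4×5 = 20 → [5, 23, 24, 21, 44, 37, 20, 14, 20]. Circular (length 5): y[0] = 5×1 + 3×5 + 2×1 + 2×2 + 4×4 = 42; y[1] = 5×4 + 3×1 + 2×5 + 2×1 + 4×2 = 43; y[2] = 5×2 + 3×4 + 2×1 + 2×5 + 4×1 = 38; y[3] = 5×1 + 3×2 + 2×4 + 2×1 + 4×5 = 41; y[4] = 5×5 + 3×1 + 2×2 + 2×4 + 4×1 = 44 → [42, 43, 38, 41, 44]

Linear: [5, 23, 24, 21, 44, 37, 20, 14, 20], Circular: [42, 43, 38, 41, 44]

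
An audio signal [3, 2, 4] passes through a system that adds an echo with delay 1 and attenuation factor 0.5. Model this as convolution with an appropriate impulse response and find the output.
Direct-path + delayed-attenuated-path model → impulse response h = [1, 0.5] (1 at lag 0, 0.5 at lag 1). Output y[n] = x[n] + 0.5·x[n - 1] (with x[n] = 0 outside 0..2): y[0] = 3 + 0.5×0 = 3; y[1] = 2 + 0.5×3 = 3.5; y[2] = 4 + 0.5×2 = 5.0; y[3] = 0 + 0.5×4 = 2.0. So y = [3, 3.5, 5.0, 2.0]

[3, 3.5, 5.0, 2.0]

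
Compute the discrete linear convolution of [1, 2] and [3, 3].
y[0] = 1×3 = 3; y[1] = 1×3 + 2×3 = 9; y[2] = 2×3 = 6

[3, 9, 6]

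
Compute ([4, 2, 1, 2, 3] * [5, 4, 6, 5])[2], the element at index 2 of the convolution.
Use y[k] = Σ_i a[i]·b[k-i] at k=2. y[2] = 4×6 + 2×4 + 1×5 = 37

37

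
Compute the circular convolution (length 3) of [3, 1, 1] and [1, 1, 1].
Use y[k] = Σ_j u[j]·v[(k-j) mod 3]. y[0] = 3×1 + 1×1 + 1×1 = 5; y[1] = 3×1 + 1×1 + 1×1 = 5; y[2] = 3×1 + 1×1 + 1×1 = 5. Result: [5, 5, 5]

[5, 5, 5]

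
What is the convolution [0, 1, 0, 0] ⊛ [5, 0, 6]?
y[0] = 0×5 = 0; y[1] = 0×0 + 1×5 = 5; y[2] = 0×6 + 1×0 + 0×5 = 0; y[3] = 1×6 + 0×0 + 0×5 = 6; y[4] = 0×6 + 0×0 = 0; y[5] = 0×6 = 0

[0, 5, 0, 6, 0, 0]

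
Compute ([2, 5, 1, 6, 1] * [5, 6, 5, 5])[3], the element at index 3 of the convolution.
Use y[k] = Σ_i a[i]·b[k-i] at k=3. y[3] = 2×5 + 5×5 + 1×6 + 6×5 = 71

71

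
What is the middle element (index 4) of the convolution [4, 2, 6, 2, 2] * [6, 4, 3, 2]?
Use y[k] = Σ_i a[i]·b[k-i] at k=4. y[4] = 2×2 + 6×3 + 2×4 + 2×6 = 42

42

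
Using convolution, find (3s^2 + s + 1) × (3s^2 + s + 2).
Ascending coefficients: a = [1, 1, 3], b = [2, 1, 3]. c[0] = 1×2 = 2; c[1] = 1×1 + 1×2 = 3; c[2] = 1×3 + 1×1 + 3×2 = 10; c[3] = 1×3 + 3×1 = 6; c[4] = 3×3 = 9. Result coefficients: [2, 3, 10, 6, 9] → 9s^4 + 6s^3 + 10s^2 + 3s + 2

9s^4 + 6s^3 + 10s^2 + 3s + 2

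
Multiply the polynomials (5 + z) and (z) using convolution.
Ascending coefficients: a = [5, 1], b = [0, 1]. c[0] = 5×0 = 0; c[1] = 5×1 + 1×0 = 5; c[2] = 1×1 = 1. Result coefficients: [0, 5, 1] → 5z + z^2

5z + z^2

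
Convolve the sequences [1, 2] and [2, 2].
y[0] = 1×2 = 2; y[1] = 1×2 + 2×2 = 6; y[2] = 2×2 = 4

[2, 6, 4]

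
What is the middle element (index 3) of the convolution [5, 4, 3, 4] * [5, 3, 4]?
Use y[k] = Σ_i a[i]·b[k-i] at k=3. y[3] = 4×4 + 3×3 + 4×5 = 45

45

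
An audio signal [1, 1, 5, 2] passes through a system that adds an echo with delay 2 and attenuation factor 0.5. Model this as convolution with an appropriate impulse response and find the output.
Direct-path + delayed-attenuated-path model → impulse response h = [1, 0, 0.5] (1 at lag 0, 0.5 at lag 2). Output y[n] = x[n] + 0.5·x[n - 2] (with x[n] = 0 outside 0..3): y[0] = 1 + 0.5×0 = 1; y[1] = 1 + 0.5×0 = 1; y[2] = 5 + 0.5×1 = 5.5; y[3] = 2 + 0.5×1 = 2.5; y[4] = 0 + 0.5×5 = 2.5; y[5] = 0 + 0.5×2 = 1.0. So y = [1, 1, 5.5, 2.5, 2.5, 1.0]

[1, 1, 5.5, 2.5, 2.5, 1.0]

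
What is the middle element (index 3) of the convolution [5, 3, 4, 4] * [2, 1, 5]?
Use y[k] = Σ_i a[i]·b[k-i] at k=3. y[3] = 3×5 + 4×1 + 4×2 = 27

27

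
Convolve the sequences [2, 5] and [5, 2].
y[0] = 2×5 = 10; y[1] = 2×2 + 5×5 = 29; y[2] = 5×2 = 10

[10, 29, 10]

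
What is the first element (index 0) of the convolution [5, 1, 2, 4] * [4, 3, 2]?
Use y[k] = Σ_i a[i]·b[k-i] at k=0. y[0] = 5×4 = 20

20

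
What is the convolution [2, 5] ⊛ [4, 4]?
y[0] = 2×4 = 8; y[1] = 2×4 + 5×4 = 28; y[2] = 5×4 = 20

[8, 28, 20]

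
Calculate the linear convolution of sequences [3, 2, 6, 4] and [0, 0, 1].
y[0] = 3×0 = 0; y[1] = 3×0 + 2×0 = 0; y[2] = 3×1 + 2×0 + 6×0 = 3; y[3] = 2×1 + 6×0 + 4×0 = 2; y[4] = 6×1 + 4×0 = 6; y[5] = 4×1 = 4

[0, 0, 3, 2, 6, 4]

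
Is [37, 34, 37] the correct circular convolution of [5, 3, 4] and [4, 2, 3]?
Recompute circular convolution of [5, 3, 4] and [4, 2, 3]: y[0] = 5×4 + 3×3 + 4×2 = 37; y[1] = 5×2 + 3×4 + 4×3 = 34; y[2] = 5×3 + 3×2 + 4×4 = 37 → [37, 34, 37]. Given [37, 34, 37] matches, so answer: Yes

Yes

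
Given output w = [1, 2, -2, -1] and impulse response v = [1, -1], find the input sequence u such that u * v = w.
Deconvolve w=[1, 2, -2, -1] by v=[1, -1]. Since v[0]=1, solve forward: u[0] = w[0] / 1 = 1; u[1] = (w[1] - 1×-1) / 1 = 3; u[2] = (w[2] - 3×-1) / 1 = 1. So u = [1, 3, 1]. Check by forward convolution: w[0] = 1×1 = 1; w[1] = 1×-1 + 3×1 = 2; w[2] = 3×-1 + 1×1 = -2; w[3] = 1×-1 = -1

[1, 3, 1]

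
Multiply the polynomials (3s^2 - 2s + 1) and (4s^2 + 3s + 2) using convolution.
Ascending coefficients: a = [1, -2, 3], b = [2, 3, 4]. c[0] = 1×2 = 2; c[1] = 1×3 + -2×2 = -1; c[2] = 1×4 + -2×3 + 3×2 = 4; c[3] = -2×4 + 3×3 = 1; c[4] = 3×4 = 12. Result coefficients: [2, -1, 4, 1, 12] → 12s^4 + s^3 + 4s^2 - s + 2

12s^4 + s^3 + 4s^2 - s + 2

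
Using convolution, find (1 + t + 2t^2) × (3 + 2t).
Ascending coefficients: a = [1, 1, 2], b = [3, 2]. c[0] = 1×3 = 3; c[1] = 1×2 + 1×3 = 5; c[2] = 1×2 + 2×3 = 8; c[3] = 2×2 = 4. Result coefficients: [3, 5, 8, 4] → 3 + 5t + 8t^2 + 4t^3

3 + 5t + 8t^2 + 4t^3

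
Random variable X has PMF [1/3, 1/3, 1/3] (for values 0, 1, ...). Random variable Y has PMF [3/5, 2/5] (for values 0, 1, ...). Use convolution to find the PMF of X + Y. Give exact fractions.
P(X+Y=k) = Σ_i P(X=i)·P(Y=k-i) — a convolution of [1/3, 1/3, 1/3] and [3/5, 2/5]. P(X+Y=0) = (1/3)×(3/5) = 1/5; P(X+Y=1) = (1/3)×(2/5) + (1/3)×(3/5) = 2/15 + 1/5 = 1/3; P(X+Y=2) = (1/3)×(2/5) + (1/3)×(3/5) = 2/15 + 1/5 = 1/3; P(X+Y=3) = (1/3)×(2/5) = 2/15. PMF: [1/5, 1/3, 1/3, 2/15] (sums to 1 ✓)

[1/5, 1/3, 1/3, 2/15]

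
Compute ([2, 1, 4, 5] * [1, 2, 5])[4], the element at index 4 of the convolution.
Use y[k] = Σ_i a[i]·b[k-i] at k=4. y[4] = 4×5 + 5×2 = 30

30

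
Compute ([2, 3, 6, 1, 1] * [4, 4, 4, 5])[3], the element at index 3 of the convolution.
Use y[k] = Σ_i a[i]·b[k-i] at k=3. y[3] = 2×5 + 3×4 + 6×4 + 1×4 = 50

50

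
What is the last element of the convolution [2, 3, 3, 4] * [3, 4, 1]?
Use y[k] = Σ_i a[i]·b[k-i] at k=5. y[5] = 4×1 = 4

4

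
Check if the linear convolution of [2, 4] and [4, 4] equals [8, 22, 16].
Recompute linear convolution of [2, 4] and [4, 4]: y[0] = 2×4 = 8; y[1] = 2×4 + 4×4 = 24; y[2] = 4×4 = 16 → [8, 24, 16]. Compare to given [8, 22, 16]: they differ at index 1: given 22, correct 24, so answer: No

No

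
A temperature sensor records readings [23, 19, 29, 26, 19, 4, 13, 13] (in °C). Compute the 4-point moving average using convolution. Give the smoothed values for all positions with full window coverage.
4-point moving average kernel = [1, 1, 1, 1]. Apply in 'valid' mode (full window coverage): avg[0] = (23 + 19 + 29 + 26) / 4 = 24.25; avg[1] = (19 + 29 + 26 + 19) / 4 = 23.25; avg[2] = (29 + 26 + 19 + 4) / 4 = 19.5; avg[3] = (26 + 19 + 4 + 13) / 4 = 15.5; avg[4] = (19 + 4 + 13 + 13) / 4 = 12.25. Smoothed values: [24.25, 23.25, 19.5, 15.5, 12.25]

[24.25, 23.25, 19.5, 15.5, 12.25]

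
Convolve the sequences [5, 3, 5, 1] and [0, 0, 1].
y[0] = 5×0 = 0; y[1] = 5×0 + 3×0 = 0; y[2] = 5×1 + 3×0 + 5×0 = 5; y[3] = 3×1 + 5×0 + 1×0 = 3; y[4] = 5×1 + 1×0 = 5; y[5] = 1×1 = 1

[0, 0, 5, 3, 5, 1]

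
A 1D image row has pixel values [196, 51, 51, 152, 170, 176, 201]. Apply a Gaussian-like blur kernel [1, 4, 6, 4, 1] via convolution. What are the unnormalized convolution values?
Convolve image row [196, 51, 51, 152, 170, 176, 201] with kernel [1, 4, 6, 4, 1]: y[0] = 196×1 = 196; y[1] = 196×4 + 51×1 = 835; y[2] = 196×6 + 51×4 + 51×1 = 1431; y[3] = 196×4 + 51×6 + 51×4 + 152×1 = 1446; y[4] = 196×1 + 51×4 + 51×6 + 152×4 + 170×1 = 1484; y[5] = 51×1 + 51×4 + 152×6 + 170×4 + 176×1 = 2023; y[6] = 51×1 + 152×4 + 170×6 + 176×4 + 201×1 = 2584; y[7] = 152×1 + 170×4 + 176×6 + 201×4 = 2692; y[8] = 170×1 + 176×4 + 201×6 = 2080; y[9] = 176×1 + 201×4 = 980; y[10] = 201×1 = 201 → [196, 835, 1431, 1446, 1484, 2023, 2584, 2692, 2080, 980, 201]. Normalization factor = sum(kernel) = 16.

[196, 835, 1431, 1446, 1484, 2023, 2584, 2692, 2080, 980, 201]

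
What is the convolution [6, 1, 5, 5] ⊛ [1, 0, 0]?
y[0] = 6×1 = 6; y[1] = 6×0 + 1×1 = 1; y[2] = 6×0 + 1×0 + 5×1 = 5; y[3] = 1×0 + 5×0 + 5×1 = 5; y[4] = 5×0 + 5×0 = 0; y[5] = 5×0 = 0

[6, 1, 5, 5, 0, 0]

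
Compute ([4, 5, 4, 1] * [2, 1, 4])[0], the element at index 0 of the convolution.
Use y[k] = Σ_i a[i]·b[k-i] at k=0. y[0] = 4×2 = 8

8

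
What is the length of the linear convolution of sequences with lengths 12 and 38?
Linear/full convolution length: m + n - 1 = 12 + 38 - 1 = 49

49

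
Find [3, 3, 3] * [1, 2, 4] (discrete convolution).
y[0] = 3×1 = 3; y[1] = 3×2 + 3×1 = 9; y[2] = 3×4 + 3×2 + 3×1 = 21; y[3] = 3×4 + 3×2 = 18; y[4] = 3×4 = 12

[3, 9, 21, 18, 12]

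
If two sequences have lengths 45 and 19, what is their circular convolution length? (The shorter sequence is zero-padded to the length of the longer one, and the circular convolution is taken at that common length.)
Circular convolution (zero-padding the shorter input) has length max(m, n) = max(45, 19) = 45

45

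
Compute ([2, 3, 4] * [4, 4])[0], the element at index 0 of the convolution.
Use y[k] = Σ_i a[i]·b[k-i] at k=0. y[0] = 2×4 = 8

8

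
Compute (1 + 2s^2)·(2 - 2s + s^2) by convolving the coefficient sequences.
Ascending coefficients: a = [1, 0, 2], b = [2, -2, 1]. c[0] = 1×2 = 2; c[1] = 1×-2 + 0×2 = -2; c[2] = 1×1 + 0×-2 + 2×2 = 5; c[3] = 0×1 + 2×-2 = -4; c[4] = 2×1 = 2. Result coefficients: [2, -2, 5, -4, 2] → 2 - 2s + 5s^2 - 4s^3 + 2s^4

2 - 2s + 5s^2 - 4s^3 + 2s^4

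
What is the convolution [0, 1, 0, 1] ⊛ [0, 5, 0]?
y[0] = 0×0 = 0; y[1] = 0×5 + 1×0 = 0; y[2] = 0×0 + 1×5 + 0×0 = 5; y[3] = 1×0 + 0×5 + 1×0 = 0; y[4] = 0×0 + 1×5 = 5; y[5] = 1×0 = 0

[0, 0, 5, 0, 5, 0]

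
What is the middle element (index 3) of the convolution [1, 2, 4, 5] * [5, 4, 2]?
Use y[k] = Σ_i a[i]·b[k-i] at k=3. y[3] = 2×2 + 4×4 + 5×5 = 45

45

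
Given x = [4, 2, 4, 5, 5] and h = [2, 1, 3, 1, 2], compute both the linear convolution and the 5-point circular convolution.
Linear: y_lin[0] = 4×2 = 8; y_lin[1] = 4×1 + 2×2 = 8; y_lin[2] = 4×3 + 2×1 + 4×2 = 22; y_lin[3] = 4×1 + 2×3 + 4×1 + 5×2 = 24; y_lin[4] = 4×2 + 2×1 + 4×3 + 5×1 + 5×2 = 37; y_lin[5] = 2×2 + 4×1 + 5×3 + 5×1 = 28; y_lin[6] = 4×2 + 5×1 + 5×3 = 28; y_lin[7] = 5×2 + 5×1 = 15; y_lin[8] = 5×2 = 10 → [8, 8, 22, 24, 37, 28, 28, 15, 10]. Circular (length 5): y[0] = 4×2 + 2×2 + 4×1 + 5×3 + 5×1 = 36; y[1] = 4×1 + 2×2 + 4×2 + 5×1 + 5×3 = 36; y[2] = 4×3 + 2×1 + 4×2 + 5×2 + 5×1 = 37; y[3] = 4×1 + 2×3 + 4×1 + 5×2 + 5×2 = 34; y[4] = 4×2 + 2×1 + 4×3 + 5×1 + 5×2 = 37 → [36, 36, 37, 34, 37]

Linear: [8, 8, 22, 24, 37, 28, 28, 15, 10], Circular: [36, 36, 37, 34, 37]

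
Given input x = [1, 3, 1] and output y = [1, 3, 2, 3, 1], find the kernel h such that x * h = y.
Output length 5 = len(x) + len(h) - 1 ⇒ len(h) = 3. Solve h forward using h[k] = (y[k] - Σ_{i≥1} x[i]·h[k-i]) / x[0]: h[0] = y[0] / x[0] = 1 / 1 = 1; h[1] = (y[1] - 3×1) / x[0] = (3 - 3×1) / 1 = 0; h[2] = (y[2] - 3×0 - 1×1) / x[0] = (2 - 3×0 - 1×1) / 1 = 1. So h = [1, 0, 1]. Forward-check [1, 3, 1] * [1, 0, 1]: y[0] = 1×1 = 1; y[1] = 1×0 + 3×1 = 3; y[2] = 1×1 + 3×0 + 1×1 = 2; y[3] = 3×1 + 1×0 = 3; y[4] = 1×1 = 1 → [1, 3, 2, 3, 1] ✓

[1, 0, 1]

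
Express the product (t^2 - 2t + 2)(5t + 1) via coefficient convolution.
Ascending coefficients: a = [2, -2, 1], b = [1, 5]. c[0] = 2×1 = 2; c[1] = 2×5 + -2×1 = 8; c[2] = -2×5 + 1×1 = -9; c[3] = 1×5 = 5. Result coefficients: [2, 8, -9, 5] → 5t^3 - 9t^2 + 8t + 2

5t^3 - 9t^2 + 8t + 2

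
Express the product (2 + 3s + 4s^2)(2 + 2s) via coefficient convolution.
Ascending coefficients: a = [2, 3, 4], b = [2, 2]. c[0] = 2×2 = 4; c[1] = 2×2 + 3×2 = 10; c[2] = 3×2 + 4×2 = 14; c[3] = 4×2 = 8. Result coefficients: [4, 10, 14, 8] → 4 + 10s + 14s^2 + 8s^3

4 + 10s + 14s^2 + 8s^3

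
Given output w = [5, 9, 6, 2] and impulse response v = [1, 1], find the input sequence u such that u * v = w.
Deconvolve w=[5, 9, 6, 2] by v=[1, 1]. Since v[0]=1, solve forward: u[0] = w[0] / 1 = 5; u[1] = (w[1] - 5×1) / 1 = 4; u[2] = (w[2] - 4×1) / 1 = 2. So u = [5, 4, 2]. Check by forward convolution: w[0] = 5×1 = 5; w[1] = 5×1 + 4×1 = 9; w[2] = 4×1 + 2×1 = 6; w[3] = 2×1 = 2

[5, 4, 2]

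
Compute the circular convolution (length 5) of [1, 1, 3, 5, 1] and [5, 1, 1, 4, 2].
Use y[k] = Σ_j x[j]·h[(k-j) mod 5]. y[0] = 1×5 + 1×2 + 3×4 + 5×1 + 1×1 = 25; y[1] = 1×1 + 1×5 + 3×2 + 5×4 + 1×1 = 33; y[2] = 1×1 + 1×1 + 3×5 + 5×2 + 1×4 = 31; y[3] = 1×4 + 1×1 + 3×1 + 5×5 + 1×2 = 35; y[4] = 1×2 + 1×4 + 3×1 + 5×1 + 1×5 = 19. Result: [25, 33, 31, 35, 19]

[25, 33, 31, 35, 19]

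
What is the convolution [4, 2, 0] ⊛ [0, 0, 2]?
y[0] = 4×0 = 0; y[1] = 4×0 + 2×0 = 0; y[2] = 4×2 + 2×0 + 0×0 = 8; y[3] = 2×2 + 0×0 = 4; y[4] = 0×2 = 0

[0, 0, 8, 4, 0]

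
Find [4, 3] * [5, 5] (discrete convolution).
y[0] = 4×5 = 20; y[1] = 4×5 + 3×5 = 35; y[2] = 3×5 = 15

[20, 35, 15]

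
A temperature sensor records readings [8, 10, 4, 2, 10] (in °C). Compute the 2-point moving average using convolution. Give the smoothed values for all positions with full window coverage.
2-point moving average kernel = [1, 1]. Apply in 'valid' mode (full window coverage): avg[0] = (8 + 10) / 2 = 9.0; avg[1] = (10 + 4) / 2 = 7.0; avg[2] = (4 + 2) / 2 = 3.0; avg[3] = (2 + 10) / 2 = 6.0. Smoothed values: [9.0, 7.0, 3.0, 6.0]

[9.0, 7.0, 3.0, 6.0]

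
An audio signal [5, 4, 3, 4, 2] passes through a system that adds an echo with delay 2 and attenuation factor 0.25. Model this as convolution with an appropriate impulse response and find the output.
Direct-path + delayed-attenuated-path model → impulse response h = [1, 0, 0.25] (1 at lag 0, 0.25 at lag 2). Output y[n] = x[n] + 0.25·x[n - 2] (with x[n] = 0 outside 0..4): y[0] = 5 + 0.25×0 = 5; y[1] = 4 + 0.25×0 = 4; y[2] = 3 + 0.25×5 = 4.25; y[3] = 4 + 0.25×4 = 5.0; y[4] = 2 + 0.25×3 = 2.75; y[5] = 0 + 0.25×4 = 1.0; y[6] = 0 + 0.25×2 = 0.5. So y = [5, 4, 4.25, 5.0, 2.75, 1.0, 0.5]

[5, 4, 4.25, 5.0, 2.75, 1.0, 0.5]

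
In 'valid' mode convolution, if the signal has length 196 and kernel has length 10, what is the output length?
'Valid' mode counts only positions where the kernel fully overlaps the signal: m - n + 1 = 196 - 10 + 1 = 187

187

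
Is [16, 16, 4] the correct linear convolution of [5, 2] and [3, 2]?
Recompute linear convolution of [5, 2] and [3, 2]: y[0] = 5×3 = 15; y[1] = 5×2 + 2×3 = 16; y[2] = 2×2 = 4 → [15, 16, 4]. Compare to given [16, 16, 4]: they differ at index 0: given 16, correct 15, so answer: No

No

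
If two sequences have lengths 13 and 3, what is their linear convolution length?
Linear/full convolution length: m + n - 1 = 13 + 3 - 1 = 15

15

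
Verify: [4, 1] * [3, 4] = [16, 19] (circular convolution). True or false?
Recompute circular convolution of [4, 1] and [3, 4]: y[0] = 4×3 + 1×4 = 16; y[1] = 4×4 + 1×3 = 19 → [16, 19]. Given [16, 19] matches, so answer: Yes

Yes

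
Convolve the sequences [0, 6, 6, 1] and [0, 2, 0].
y[0] = 0×0 = 0; y[1] = 0×2 + 6×0 = 0; y[2] = 0×0 + 6×2 + 6×0 = 12; y[3] = 6×0 + 6×2 + 1×0 = 12; y[4] = 6×0 + 1×2 = 2; y[5] = 1×0 = 0

[0, 0, 12, 12, 2, 0]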